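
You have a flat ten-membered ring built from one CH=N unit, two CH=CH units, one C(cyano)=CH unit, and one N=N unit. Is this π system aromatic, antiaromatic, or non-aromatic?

Aromatic

All ring atoms are sp² and supply a p orbital to the ring (every atom in a ring double bond is sp² and brings one electron to the p orbital; the doubly-bonded nitrogens are pyridine-type — their lone pairs lie in the ring plane, leaving one electron in the p orbital); the conjugation is uninterrupted.
Tallying contributions gives 5 × 2 = 10 from the 5 double-bond units.
That gives a 4n+2 count (10, n = 2).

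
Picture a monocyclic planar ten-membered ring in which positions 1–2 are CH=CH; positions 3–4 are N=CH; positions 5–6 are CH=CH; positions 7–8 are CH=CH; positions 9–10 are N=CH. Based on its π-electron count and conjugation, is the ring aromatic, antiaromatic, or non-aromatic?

All ring atoms are sp² and supply a p orbital to the ring (the double-bond atoms are sp², each contributing one p electron; the doubly-bonded nitrogens are pyridine-type — their lone pairs lie in the ring plane, leaving one electron in the p orbital); the conjugation is uninterrupted.
π-electron count: 5 × 2 = 10 from the 5 double-bond units.
With 10 π electrons (n = 2), the Hückel 4n+2 condition holds.

Aromatic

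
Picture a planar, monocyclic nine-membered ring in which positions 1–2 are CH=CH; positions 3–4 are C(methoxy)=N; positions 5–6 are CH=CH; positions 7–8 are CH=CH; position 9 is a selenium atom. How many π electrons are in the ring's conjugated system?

10

Every ring atom contributes a p orbital perpendicular to the ring (the double-bond atoms are sp², each contributing one p electron; each =N– nitrogen is pyridine-type (lone pair in the sp² plane, one electron in the p orbital); the selenium donates one lone pair from its p orbital), so the π system is cyclic and fully conjugated.
Tallying contributions gives 4 × 2 = 8 from the double-bond units + 2 from the Se atom = 10.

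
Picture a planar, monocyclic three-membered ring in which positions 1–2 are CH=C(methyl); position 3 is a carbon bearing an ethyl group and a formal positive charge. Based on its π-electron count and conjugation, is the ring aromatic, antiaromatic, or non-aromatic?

Every ring atom contributes a p orbital perpendicular to the ring (each doubly-bonded ring atom is sp² with one p-orbital electron; the carbocation has an empty p orbital), so the π system is cyclic and fully conjugated.
Counting π electrons: 1 × 2 = 2 from the double-bond unit + 0 from the C(ethyl)(+) atom = 2.
That gives a 4n+2 count (2, n = 0).

Aromatic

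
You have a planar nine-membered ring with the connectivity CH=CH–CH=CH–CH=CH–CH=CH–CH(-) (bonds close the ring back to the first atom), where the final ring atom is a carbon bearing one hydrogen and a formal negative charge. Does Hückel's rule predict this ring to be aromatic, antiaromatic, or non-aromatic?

Aromatic

Every ring atom contributes a p orbital perpendicular to the ring (the double-bond atoms are sp², each contributing one p electron; the carbanion's lone pair occupies the p orbital), so the π system is cyclic and fully conjugated.
Counting π electrons: 4 × 2 = 8 from the double-bond units + 2 from the CH(-) atom = 10.
Since 10 = 4·2 + 2, the ring meets the 4n+2 criterion.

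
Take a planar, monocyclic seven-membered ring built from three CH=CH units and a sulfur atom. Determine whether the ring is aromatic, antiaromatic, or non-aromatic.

Every ring atom contributes a p orbital perpendicular to the ring (every atom in a ring double bond is sp² and brings one electron to the p orbital; the sulfur donates one lone pair from its p orbital), so the π system is cyclic and fully conjugated.
Tallying contributions gives 3 × 2 = 6 from the double-bond units + 2 from the S atom = 8.
With 8 = 4·2 π electrons, Hückel's rule classifies the planar ring as antiaromatic.

Antiaromatic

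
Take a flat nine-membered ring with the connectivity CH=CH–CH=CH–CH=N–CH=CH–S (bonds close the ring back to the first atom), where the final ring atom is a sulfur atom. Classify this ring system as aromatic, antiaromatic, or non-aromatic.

Aromatic

All ring atoms are sp² and supply a p orbital to the ring (the double-bond atoms are sp², each contributing one p electron; the doubly-bonded nitrogens are pyridine-type — their lone pairs lie in the ring plane, leaving one electron in the p orbital; the sulfur donates one lone pair from its p orbital); the conjugation is uninterrupted.
Counting π electrons: 4 × 2 = 8 from the double-bond units + 2 from the S atom = 10.
Since 10 = 4·2 + 2, the ring meets the 4n+2 criterion.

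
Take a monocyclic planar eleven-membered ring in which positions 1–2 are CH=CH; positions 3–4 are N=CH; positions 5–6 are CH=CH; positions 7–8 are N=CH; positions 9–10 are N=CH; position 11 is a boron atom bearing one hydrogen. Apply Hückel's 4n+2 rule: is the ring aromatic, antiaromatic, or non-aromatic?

Check conjugation: each doubly-bonded ring atom is sp² with one p-orbital electron; each sp² =N– keeps its lone pair in-plane and puts one electron into the π system; the boron has an empty p orbital — every position has a p orbital, so the cyclic π system is continuous.
Tallying contributions gives 5 × 2 = 10 from the double-bond units + 0 from the BH atom = 10.
10 = 4(2) + 2, which satisfies Hückel's 4n+2 rule.

Aromatic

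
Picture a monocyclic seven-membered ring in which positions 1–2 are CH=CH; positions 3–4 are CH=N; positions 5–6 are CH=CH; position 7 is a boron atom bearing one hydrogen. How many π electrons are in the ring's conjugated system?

Check conjugation: the double-bond atoms are sp², each contributing one p electron; the doubly-bonded nitrogens are pyridine-type — their lone pairs lie in the ring plane, leaving one electron in the p orbital; the boron has an empty p orbital — every position has a p orbital, so the cyclic π system is continuous.
Adding the contributions, 3 × 2 = 6 from the double-bond units + 0 from the BH atom = 6.

6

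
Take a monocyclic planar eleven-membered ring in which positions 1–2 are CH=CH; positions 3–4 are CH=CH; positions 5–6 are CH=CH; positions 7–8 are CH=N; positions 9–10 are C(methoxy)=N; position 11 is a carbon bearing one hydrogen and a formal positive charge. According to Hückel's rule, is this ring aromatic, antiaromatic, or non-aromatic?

The p orbitals form a continuous loop: the double-bond atoms are sp², each contributing one p electron; each sp² =N– keeps its lone pair in-plane and puts one electron into the π system; the carbocation has an empty p orbital. The ring is fully conjugated.
Counting π electrons: 5 × 2 = 10 from the double-bond units + 0 from the CH(+) atom = 10.
10 = 4(2) + 2, which satisfies Hückel's 4n+2 rule.

Aromatic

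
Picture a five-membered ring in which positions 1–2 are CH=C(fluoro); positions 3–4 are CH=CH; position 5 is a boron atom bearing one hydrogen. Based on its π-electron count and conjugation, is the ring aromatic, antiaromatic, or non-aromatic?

Antiaromatic

Check conjugation: the double-bond atoms are sp², each contributing one p electron; the boron has an empty p orbital — every position has a p orbital, so the cyclic π system is continuous.
π-electron count: 2 × 2 = 4 from the double-bond units + 0 from the BH atom = 4.
A 4n π count (4, n = 1) in a planar conjugated ring means antiaromatic.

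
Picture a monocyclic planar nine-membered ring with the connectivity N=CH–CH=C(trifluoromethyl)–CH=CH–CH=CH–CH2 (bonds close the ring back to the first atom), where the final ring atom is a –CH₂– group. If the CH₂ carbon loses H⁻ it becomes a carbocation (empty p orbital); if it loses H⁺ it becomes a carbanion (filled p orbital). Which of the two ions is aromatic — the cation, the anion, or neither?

The anion

In either ion the ring is fully conjugated: every atom, including the new sp² carbon, supplies a p orbital.
Cation: 4 × 2 + 0 = 8 π electrons → 4(2), antiaromatic.
Anion: 4 × 2 + 2 = 10 π electrons → 4(2)+2, aromatic.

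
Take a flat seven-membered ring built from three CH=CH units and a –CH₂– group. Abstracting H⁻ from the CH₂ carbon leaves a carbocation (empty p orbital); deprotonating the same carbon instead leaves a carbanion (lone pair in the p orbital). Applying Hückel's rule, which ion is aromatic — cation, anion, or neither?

Both ions have a continuous loop of p orbitals — each ring atom is sp².
Cation: 3 × 2 + 0 = 6 π electrons → 4(1)+2, aromatic.
Anion: 3 × 2 + 2 = 8 π electrons → 4(2), antiaromatic.

The cation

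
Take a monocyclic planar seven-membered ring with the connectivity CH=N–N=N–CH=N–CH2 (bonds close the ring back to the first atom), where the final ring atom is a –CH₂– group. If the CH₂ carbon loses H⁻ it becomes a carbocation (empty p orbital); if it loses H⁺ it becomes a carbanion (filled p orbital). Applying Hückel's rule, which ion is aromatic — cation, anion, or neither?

In both ions every ring atom is sp² and contributes a p orbital, so both rings are fully conjugated.
Cation: 3 × 2 + 0 = 6 π electrons → 4(1)+2, aromatic.
Anion: 3 × 2 + 2 = 8 π electrons → 4(2), antiaromatic.

The cation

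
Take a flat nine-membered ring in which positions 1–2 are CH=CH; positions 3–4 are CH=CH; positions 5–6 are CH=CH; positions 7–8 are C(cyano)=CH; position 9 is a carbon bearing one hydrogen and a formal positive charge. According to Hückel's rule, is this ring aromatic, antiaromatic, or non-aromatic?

The p orbitals form a continuous loop: every atom in a ring double bond is sp² and brings one electron to the p orbital; the carbocation has an empty p orbital. The ring is fully conjugated.
Tallying contributions gives 4 × 2 = 8 from the double-bond units + 0 from the CH(+) atom = 8.
A 4n π count (8, n = 2) in a planar conjugated ring means antiaromatic.

Antiaromatic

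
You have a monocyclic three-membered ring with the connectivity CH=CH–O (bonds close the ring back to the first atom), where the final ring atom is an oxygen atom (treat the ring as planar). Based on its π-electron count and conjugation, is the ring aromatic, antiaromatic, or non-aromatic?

All ring atoms are sp² and supply a p orbital to the ring (each doubly-bonded ring atom is sp² with one p-orbital electron; the oxygen donates one lone pair from its p orbital); the conjugation is uninterrupted.
Tallying contributions gives 1 × 2 = 2 from the double-bond unit + 2 from the O atom = 4.
With 4 = 4·1 π electrons, Hückel's rule classifies the planar ring as antiaromatic.

Antiaromatic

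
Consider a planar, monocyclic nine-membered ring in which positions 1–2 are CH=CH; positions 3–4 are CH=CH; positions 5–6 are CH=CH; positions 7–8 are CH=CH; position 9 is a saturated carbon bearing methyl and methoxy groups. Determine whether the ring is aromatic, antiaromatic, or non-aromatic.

Because that saturated carbon is sp³ and has no p orbital in the ring π system at the C(methyl)(methoxy) position, the π system cannot extend all the way around the ring.
Without a continuous loop of overlapping p orbitals the Hückel electron count never comes into play.

Non-aromatic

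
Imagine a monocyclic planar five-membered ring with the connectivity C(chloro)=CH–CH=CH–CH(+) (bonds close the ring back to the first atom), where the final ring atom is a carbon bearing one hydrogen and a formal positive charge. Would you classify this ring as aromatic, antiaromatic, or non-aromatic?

All ring atoms are sp² and supply a p orbital to the ring (the double-bond atoms are sp², each contributing one p electron; the carbocation has an empty p orbital); the conjugation is uninterrupted.
Counting π electrons: 2 × 2 = 4 from the double-bond units + 0 from the CH(+) atom = 4.
4 = 4(1); a planar, fully conjugated 4n system is antiaromatic.

Antiaromatic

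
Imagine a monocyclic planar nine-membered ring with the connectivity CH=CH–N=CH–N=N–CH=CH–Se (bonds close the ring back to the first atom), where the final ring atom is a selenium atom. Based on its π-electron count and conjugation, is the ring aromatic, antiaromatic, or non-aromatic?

Every ring atom contributes a p orbital perpendicular to the ring (every atom in a ring double bond is sp² and brings one electron to the p orbital; the doubly-bonded nitrogens are pyridine-type — their lone pairs lie in the ring plane, leaving one electron in the p orbital; the selenium donates one lone pair from its p orbital), so the π system is cyclic and fully conjugated.
Adding the contributions, 4 × 2 = 8 from the double-bond units + 2 from the Se atom = 10.
That gives a 4n+2 count (10, n = 2).

Aromatic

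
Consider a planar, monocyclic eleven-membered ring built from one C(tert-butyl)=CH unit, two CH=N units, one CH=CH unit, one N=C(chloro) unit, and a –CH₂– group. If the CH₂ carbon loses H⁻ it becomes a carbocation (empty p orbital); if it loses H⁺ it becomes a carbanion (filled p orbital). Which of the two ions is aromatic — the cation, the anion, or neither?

Once that carbon is sp², every ring atom has a p orbital and both ions are fully conjugated.
Cation: 5 × 2 + 0 = 10 π electrons → 4(2)+2, aromatic.
Anion: 5 × 2 + 2 = 12 π electrons → 4(3), antiaromatic.

The cation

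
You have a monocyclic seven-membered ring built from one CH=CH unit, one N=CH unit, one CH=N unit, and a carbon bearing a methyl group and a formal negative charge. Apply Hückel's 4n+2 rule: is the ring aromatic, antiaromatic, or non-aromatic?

All ring atoms are sp² and supply a p orbital to the ring (each doubly-bonded ring atom is sp² with one p-orbital electron; each sp² =N– keeps its lone pair in-plane and puts one electron into the π system; the carbanion's lone pair occupies the p orbital); the conjugation is uninterrupted.
Adding the contributions, 3 × 2 = 6 from the double-bond units + 2 from the C(methyl)(-) atom = 8.
8 = 4(2); a planar, fully conjugated 4n system is antiaromatic.

Antiaromatic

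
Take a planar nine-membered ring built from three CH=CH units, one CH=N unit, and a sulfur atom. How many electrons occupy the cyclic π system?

10

Check conjugation: every atom in a ring double bond is sp² and brings one electron to the p orbital; each =N– nitrogen is pyridine-type (lone pair in the sp² plane, one electron in the p orbital); the sulfur donates one lone pair from its p orbital — every position has a p orbital, so the cyclic π system is continuous.
Adding the contributions, 4 × 2 = 8 from the double-bond units + 2 from the S atom = 10.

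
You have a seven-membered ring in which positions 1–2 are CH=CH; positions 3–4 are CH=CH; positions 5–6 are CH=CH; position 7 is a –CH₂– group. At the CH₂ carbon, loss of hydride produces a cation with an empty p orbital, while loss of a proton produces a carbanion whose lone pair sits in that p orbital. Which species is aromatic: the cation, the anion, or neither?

Once that carbon is sp², every ring atom has a p orbital and both ions are fully conjugated.
Cation: 3 × 2 + 0 = 6 π electrons → 4(1)+2, aromatic.
Anion: 3 × 2 + 2 = 8 π electrons → 4(2), antiaromatic.

The cation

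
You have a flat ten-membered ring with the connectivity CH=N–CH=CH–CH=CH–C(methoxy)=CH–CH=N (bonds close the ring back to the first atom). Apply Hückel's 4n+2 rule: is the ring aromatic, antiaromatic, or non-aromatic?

The p orbitals form a continuous loop: the double-bond atoms are sp², each contributing one p electron; each sp² =N– keeps its lone pair in-plane and puts one electron into the π system. The ring is fully conjugated.
Adding the contributions, 5 × 2 = 10 from the 5 double-bond units.
10 = 4(2) + 2, which satisfies Hückel's 4n+2 rule.

Aromatic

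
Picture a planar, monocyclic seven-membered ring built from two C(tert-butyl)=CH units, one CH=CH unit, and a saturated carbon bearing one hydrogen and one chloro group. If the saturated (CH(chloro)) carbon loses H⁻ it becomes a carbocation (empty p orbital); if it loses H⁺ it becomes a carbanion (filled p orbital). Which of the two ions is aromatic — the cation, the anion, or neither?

Both ions have a continuous loop of p orbitals — each ring atom is sp².
Cation: 3 × 2 + 0 = 6 π electrons → 4(1)+2, aromatic.
Anion: 3 × 2 + 2 = 8 π electrons → 4(2), antiaromatic.

The cation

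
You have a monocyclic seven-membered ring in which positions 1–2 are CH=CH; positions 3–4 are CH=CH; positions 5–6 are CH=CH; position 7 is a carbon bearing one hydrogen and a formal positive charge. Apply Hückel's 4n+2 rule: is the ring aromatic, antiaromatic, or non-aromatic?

Every ring atom contributes a p orbital perpendicular to the ring (the double-bond atoms are sp², each contributing one p electron; the carbocation has an empty p orbital), so the π system is cyclic and fully conjugated.
Counting π electrons: 3 × 2 = 6 from the double-bond units + 0 from the CH(+) atom = 6.
Since 6 = 4·1 + 2, the ring meets the 4n+2 criterion.
This is the tropylium cation.

Aromatic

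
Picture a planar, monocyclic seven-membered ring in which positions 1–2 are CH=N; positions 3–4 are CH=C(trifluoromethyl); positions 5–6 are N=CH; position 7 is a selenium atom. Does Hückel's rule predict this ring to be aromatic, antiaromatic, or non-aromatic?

All ring atoms are sp² and supply a p orbital to the ring (the double-bond atoms are sp², each contributing one p electron; each =N– nitrogen is pyridine-type (lone pair in the sp² plane, one electron in the p orbital); the selenium donates one lone pair from its p orbital); the conjugation is uninterrupted.
Tallying contributions gives 3 × 2 = 6 from the double-bond units + 2 from the Se atom = 8.
8 is a 4n count (n = 2), so the planar conjugated ring is antiaromatic.

Antiaromatic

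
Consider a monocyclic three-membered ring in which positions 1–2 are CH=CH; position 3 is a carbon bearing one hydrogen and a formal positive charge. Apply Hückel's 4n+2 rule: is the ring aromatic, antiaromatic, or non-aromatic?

Every ring atom contributes a p orbital perpendicular to the ring (the double-bond atoms are sp², each contributing one p electron; the carbocation has an empty p orbital), so the π system is cyclic and fully conjugated.
Adding the contributions, 1 × 2 = 2 from the double-bond unit + 0 from the CH(+) atom = 2.
2 = 4(0) + 2, which satisfies Hückel's 4n+2 rule.
(This ring is the cyclopropenyl cation.)

Aromatic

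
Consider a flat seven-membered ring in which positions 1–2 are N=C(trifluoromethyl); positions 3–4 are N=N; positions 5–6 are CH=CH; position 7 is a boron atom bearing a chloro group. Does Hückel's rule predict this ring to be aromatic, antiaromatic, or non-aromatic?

All ring atoms are sp² and supply a p orbital to the ring (each doubly-bonded ring atom is sp² with one p-orbital electron; the doubly-bonded nitrogens are pyridine-type — their lone pairs lie in the ring plane, leaving one electron in the p orbital; the boron has an empty p orbital); the conjugation is uninterrupted.
Adding the contributions, 3 × 2 = 6 from the double-bond units + 0 from the B(chloro) atom = 6.
That gives a 4n+2 count (6, n = 1).

Aromatic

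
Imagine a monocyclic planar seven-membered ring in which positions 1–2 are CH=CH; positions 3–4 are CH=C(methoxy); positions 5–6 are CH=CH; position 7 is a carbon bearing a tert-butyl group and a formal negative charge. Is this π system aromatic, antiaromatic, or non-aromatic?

All ring atoms are sp² and supply a p orbital to the ring (every atom in a ring double bond is sp² and brings one electron to the p orbital; the carbanion's lone pair occupies the p orbital); the conjugation is uninterrupted.
Tallying contributions gives 3 × 2 = 6 from the double-bond units + 2 from the C(tert-butyl)(-) atom = 8.
With 8 = 4·2 π electrons, Hückel's rule classifies the planar ring as antiaromatic.

Antiaromatic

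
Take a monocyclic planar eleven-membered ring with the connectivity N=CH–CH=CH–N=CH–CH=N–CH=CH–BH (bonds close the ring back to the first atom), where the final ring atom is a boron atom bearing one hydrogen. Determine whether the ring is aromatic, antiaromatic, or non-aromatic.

All ring atoms are sp² and supply a p orbital to the ring (each doubly-bonded ring atom is sp² with one p-orbital electron; each =N– nitrogen is pyridine-type (lone pair in the sp² plane, one electron in the p orbital); the boron has an empty p orbital); the conjugation is uninterrupted.
π-electron count: 5 × 2 = 10 from the double-bond units + 0 from the BH atom = 10.
Since 10 = 4·2 + 2, the ring meets the 4n+2 criterion.

Aromatic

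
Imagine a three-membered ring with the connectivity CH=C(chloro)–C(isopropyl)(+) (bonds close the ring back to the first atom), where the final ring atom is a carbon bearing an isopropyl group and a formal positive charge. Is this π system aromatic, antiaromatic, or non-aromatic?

The p orbitals form a continuous loop: the double-bond atoms are sp², each contributing one p electron; the carbocation has an empty p orbital. The ring is fully conjugated.
π-electron count: 1 × 2 = 2 from the double-bond unit + 0 from the C(isopropyl)(+) atom = 2.
With 2 π electrons (n = 0), the Hückel 4n+2 condition holds.

Aromatic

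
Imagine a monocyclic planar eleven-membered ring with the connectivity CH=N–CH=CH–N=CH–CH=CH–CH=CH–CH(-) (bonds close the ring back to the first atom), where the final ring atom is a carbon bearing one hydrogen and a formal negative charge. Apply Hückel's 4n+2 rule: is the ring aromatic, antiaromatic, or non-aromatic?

Antiaromatic

The p orbitals form a continuous loop: each doubly-bonded ring atom is sp² with one p-orbital electron; each sp² =N– keeps its lone pair in-plane and puts one electron into the π system; the carbanion's lone pair occupies the p orbital. The ring is fully conjugated.
Adding the contributions, 5 × 2 = 10 from the double-bond units + 2 from the CH(-) atom = 12.
With 12 = 4·3 π electrons, Hückel's rule classifies the planar ring as antiaromatic.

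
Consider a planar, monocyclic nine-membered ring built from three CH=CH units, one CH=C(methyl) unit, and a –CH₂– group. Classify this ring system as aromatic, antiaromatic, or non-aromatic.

The CH2 position has four σ bonds — the tetrahedral CH₂ carbon is sp³ and has no p orbital in the ring π system — so the cyclic conjugation is interrupted.
Without a continuous loop of overlapping p orbitals the Hückel electron count never comes into play.

Non-aromatic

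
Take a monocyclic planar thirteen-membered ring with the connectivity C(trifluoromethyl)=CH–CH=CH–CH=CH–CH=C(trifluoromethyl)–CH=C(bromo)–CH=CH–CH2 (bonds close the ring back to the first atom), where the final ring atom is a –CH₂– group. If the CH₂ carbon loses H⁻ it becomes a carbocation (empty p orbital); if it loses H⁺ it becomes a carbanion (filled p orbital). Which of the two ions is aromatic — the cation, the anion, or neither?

The anion

Both ions have a continuous loop of p orbitals — each ring atom is sp².
Cation: 6 × 2 + 0 = 12 π electrons → 4(3), antiaromatic.
Anion: 6 × 2 + 2 = 14 π electrons → 4(3)+2, aromatic.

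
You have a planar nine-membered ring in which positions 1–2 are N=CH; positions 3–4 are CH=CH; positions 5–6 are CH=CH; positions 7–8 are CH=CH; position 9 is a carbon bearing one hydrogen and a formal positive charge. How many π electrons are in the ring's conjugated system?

The p orbitals form a continuous loop: every atom in a ring double bond is sp² and brings one electron to the p orbital; each =N– nitrogen is pyridine-type (lone pair in the sp² plane, one electron in the p orbital); the carbocation has an empty p orbital. The ring is fully conjugated.
Counting π electrons: 4 × 2 = 8 from the double-bond units + 0 from the CH(+) atom = 8.

8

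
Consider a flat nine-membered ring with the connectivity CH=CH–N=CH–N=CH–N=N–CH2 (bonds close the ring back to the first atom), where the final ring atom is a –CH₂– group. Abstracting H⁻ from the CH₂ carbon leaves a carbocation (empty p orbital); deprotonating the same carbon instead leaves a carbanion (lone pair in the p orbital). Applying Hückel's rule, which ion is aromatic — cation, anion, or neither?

In both ions every ring atom is sp² and contributes a p orbital, so both rings are fully conjugated.
Cation: 4 × 2 + 0 = 8 π electrons → 4(2), antiaromatic.
Anion: 4 × 2 + 2 = 10 π electrons → 4(2)+2, aromatic.

The anion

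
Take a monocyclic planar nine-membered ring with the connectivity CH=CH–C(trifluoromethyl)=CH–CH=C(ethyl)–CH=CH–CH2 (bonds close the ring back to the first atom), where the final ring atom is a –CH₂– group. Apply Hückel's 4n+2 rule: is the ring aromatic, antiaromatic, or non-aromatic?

Non-aromatic

The CH2 carbon is saturated: the tetrahedral CH₂ carbon is sp³ and has no p orbital in the ring π system. Conjugation is not continuous around the ring.
Broken conjugation rules out both aromaticity and antiaromaticity.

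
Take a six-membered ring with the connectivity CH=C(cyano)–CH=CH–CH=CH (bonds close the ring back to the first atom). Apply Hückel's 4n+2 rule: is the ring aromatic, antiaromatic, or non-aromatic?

Every ring atom contributes a p orbital perpendicular to the ring (the double-bond atoms are sp², each contributing one p electron), so the π system is cyclic and fully conjugated.
Tallying contributions gives 3 × 2 = 6 from the 3 double-bond units.
That gives a 4n+2 count (6, n = 1).

Aromatic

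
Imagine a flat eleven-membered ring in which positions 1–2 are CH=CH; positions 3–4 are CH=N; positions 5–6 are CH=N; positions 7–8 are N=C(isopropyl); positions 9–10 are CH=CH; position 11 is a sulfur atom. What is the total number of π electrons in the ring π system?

Check conjugation: each doubly-bonded ring atom is sp² with one p-orbital electron; the doubly-bonded nitrogens are pyridine-type — their lone pairs lie in the ring plane, leaving one electron in the p orbital; the sulfur donates one lone pair from its p orbital — every position has a p orbital, so the cyclic π system is continuous.
Adding the contributions, 5 × 2 = 10 from the double-bond units + 2 from the S atom = 12.

12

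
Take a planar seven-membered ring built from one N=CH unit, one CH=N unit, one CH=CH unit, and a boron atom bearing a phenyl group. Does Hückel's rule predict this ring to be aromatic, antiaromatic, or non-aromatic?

Aromatic

All ring atoms are sp² and supply a p orbital to the ring (each doubly-bonded ring atom is sp² with one p-orbital electron; each =N– nitrogen is pyridine-type (lone pair in the sp² plane, one electron in the p orbital); the boron has an empty p orbital); the conjugation is uninterrupted.
Adding the contributions, 3 × 2 = 6 from the double-bond units + 0 from the B(phenyl) atom = 6.
That gives a 4n+2 count (6, n = 1).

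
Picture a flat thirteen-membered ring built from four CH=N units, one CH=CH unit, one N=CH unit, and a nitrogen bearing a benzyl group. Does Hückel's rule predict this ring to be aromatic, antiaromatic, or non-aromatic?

Aromatic

All ring atoms are sp² and supply a p orbital to the ring (each doubly-bonded ring atom is sp² with one p-orbital electron; each =N– nitrogen is pyridine-type (lone pair in the sp² plane, one electron in the p orbital); the pyrrole-type nitrogen donates its lone pair from the p orbital); the conjugation is uninterrupted.
Adding the contributions, 6 × 2 = 12 from the double-bond units + 2 from the N(benzyl) atom = 14.
With 14 π electrons (n = 3), the Hückel 4n+2 condition holds.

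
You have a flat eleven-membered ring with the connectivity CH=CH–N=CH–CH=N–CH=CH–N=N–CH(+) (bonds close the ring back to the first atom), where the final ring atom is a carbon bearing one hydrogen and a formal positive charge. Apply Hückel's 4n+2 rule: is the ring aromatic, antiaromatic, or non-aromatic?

Every ring atom contributes a p orbital perpendicular to the ring (the double-bond atoms are sp², each contributing one p electron; each sp² =N– keeps its lone pair in-plane and puts one electron into the π system; the carbocation has an empty p orbital), so the π system is cyclic and fully conjugated.
π-electron count: 5 × 2 = 10 from the double-bond units + 0 from the CH(+) atom = 10.
10 = 4(2) + 2, which satisfies Hückel's 4n+2 rule.

Aromatic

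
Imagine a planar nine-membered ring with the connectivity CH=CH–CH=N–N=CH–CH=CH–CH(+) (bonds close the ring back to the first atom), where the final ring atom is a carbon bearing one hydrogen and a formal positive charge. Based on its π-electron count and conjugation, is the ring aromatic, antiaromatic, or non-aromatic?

Every ring atom contributes a p orbital perpendicular to the ring (each doubly-bonded ring atom is sp² with one p-orbital electron; each =N– nitrogen is pyridine-type (lone pair in the sp² plane, one electron in the p orbital); the carbocation has an empty p orbital), so the π system is cyclic and fully conjugated.
Counting π electrons: 4 × 2 = 8 from the double-bond units + 0 from the CH(+) atom = 8.
8 = 4(2); a planar, fully conjugated 4n system is antiaromatic.

Antiaromatic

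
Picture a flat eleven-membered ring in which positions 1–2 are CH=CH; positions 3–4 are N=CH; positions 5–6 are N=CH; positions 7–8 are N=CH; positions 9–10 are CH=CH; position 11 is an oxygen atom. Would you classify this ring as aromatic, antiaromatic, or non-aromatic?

Antiaromatic

All ring atoms are sp² and supply a p orbital to the ring (every atom in a ring double bond is sp² and brings one electron to the p orbital; each =N– nitrogen is pyridine-type (lone pair in the sp² plane, one electron in the p orbital); the oxygen donates one lone pair from its p orbital); the conjugation is uninterrupted.
Adding the contributions, 5 × 2 = 10 from the double-bond units + 2 from the O atom = 12.
12 is a 4n count (n = 3), so the planar conjugated ring is antiaromatic.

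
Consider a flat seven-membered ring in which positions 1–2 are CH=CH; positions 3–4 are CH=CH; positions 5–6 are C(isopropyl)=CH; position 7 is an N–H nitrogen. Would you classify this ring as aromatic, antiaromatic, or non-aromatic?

Antiaromatic

All ring atoms are sp² and supply a p orbital to the ring (each doubly-bonded ring atom is sp² with one p-orbital electron; the pyrrole-type nitrogen donates its lone pair from the p orbital); the conjugation is uninterrupted.
Tallying contributions gives 3 × 2 = 6 from the double-bond units + 2 from the NH atom = 8.
8 = 4(2); a planar, fully conjugated 4n system is antiaromatic.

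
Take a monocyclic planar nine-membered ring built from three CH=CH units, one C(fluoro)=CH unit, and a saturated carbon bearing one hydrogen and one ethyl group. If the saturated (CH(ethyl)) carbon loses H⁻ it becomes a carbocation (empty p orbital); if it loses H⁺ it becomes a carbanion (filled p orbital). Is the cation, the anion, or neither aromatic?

In both ions every ring atom is sp² and contributes a p orbital, so both rings are fully conjugated.
Cation: 4 × 2 + 0 = 8 π electrons → 4(2), antiaromatic.
Anion: 4 × 2 + 2 = 10 π electrons → 4(2)+2, aromatic.

The anion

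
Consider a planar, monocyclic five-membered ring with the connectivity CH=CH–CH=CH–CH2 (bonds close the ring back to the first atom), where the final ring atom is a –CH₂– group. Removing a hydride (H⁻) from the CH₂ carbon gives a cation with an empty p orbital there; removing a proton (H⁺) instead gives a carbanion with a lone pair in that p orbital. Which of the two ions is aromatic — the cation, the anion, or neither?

In either ion the ring is fully conjugated: every atom, including the new sp² carbon, supplies a p orbital.
Cation: 2 × 2 + 0 = 4 π electrons → 4(1), antiaromatic.
Anion: 2 × 2 + 2 = 6 π electrons → 4(1)+2, aromatic.

The anion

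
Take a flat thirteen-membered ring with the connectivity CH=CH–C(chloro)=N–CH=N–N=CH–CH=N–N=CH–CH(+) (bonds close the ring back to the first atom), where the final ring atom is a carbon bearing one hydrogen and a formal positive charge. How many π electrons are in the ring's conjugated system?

The p orbitals form a continuous loop: every atom in a ring double bond is sp² and brings one electron to the p orbital; the doubly-bonded nitrogens are pyridine-type — their lone pairs lie in the ring plane, leaving one electron in the p orbital; the carbocation has an empty p orbital. The ring is fully conjugated.
π-electron count: 6 × 2 = 12 from the double-bond units + 0 from the CH(+) atom = 12.

12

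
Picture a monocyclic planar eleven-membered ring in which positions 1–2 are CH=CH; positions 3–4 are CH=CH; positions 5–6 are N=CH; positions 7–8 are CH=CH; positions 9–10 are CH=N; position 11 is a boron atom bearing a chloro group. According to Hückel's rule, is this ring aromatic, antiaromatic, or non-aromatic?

Check conjugation: each doubly-bonded ring atom is sp² with one p-orbital electron; each =N– nitrogen is pyridine-type (lone pair in the sp² plane, one electron in the p orbital); the boron has an empty p orbital — every position has a p orbital, so the cyclic π system is continuous.
Adding the contributions, 5 × 2 = 10 from the double-bond units + 0 from the B(chloro) atom = 10.
Since 10 = 4·2 + 2, the ring meets the 4n+2 criterion.

Aromatic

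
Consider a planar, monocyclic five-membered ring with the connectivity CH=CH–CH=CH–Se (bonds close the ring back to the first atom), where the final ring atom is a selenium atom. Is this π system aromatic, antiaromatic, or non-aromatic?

All ring atoms are sp² and supply a p orbital to the ring (every atom in a ring double bond is sp² and brings one electron to the p orbital; the selenium donates one lone pair from its p orbital); the conjugation is uninterrupted.
Adding the contributions, 2 × 2 = 4 from the double-bond units + 2 from the Se atom = 6.
Since 6 = 4·1 + 2, the ring meets the 4n+2 criterion.
(The species described is selenophene.)

Aromatic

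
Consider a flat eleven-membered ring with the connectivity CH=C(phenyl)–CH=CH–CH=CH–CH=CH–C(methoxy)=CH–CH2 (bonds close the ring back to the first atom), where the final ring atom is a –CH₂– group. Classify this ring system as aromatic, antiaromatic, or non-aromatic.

The CH2 position has four σ bonds — the tetrahedral CH₂ carbon is sp³ and has no p orbital in the ring π system — so the cyclic conjugation is interrupted.
Broken conjugation rules out both aromaticity and antiaromaticity.

Non-aromatic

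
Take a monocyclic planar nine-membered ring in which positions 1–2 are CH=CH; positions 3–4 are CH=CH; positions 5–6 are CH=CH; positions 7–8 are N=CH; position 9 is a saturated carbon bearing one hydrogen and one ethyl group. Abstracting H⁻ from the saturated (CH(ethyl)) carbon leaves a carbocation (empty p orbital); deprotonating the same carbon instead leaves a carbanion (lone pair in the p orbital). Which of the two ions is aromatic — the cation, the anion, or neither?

The anion

In both ions every ring atom is sp² and contributes a p orbital, so both rings are fully conjugated.
Cation: 4 × 2 + 0 = 8 π electrons → 4(2), antiaromatic.
Anion: 4 × 2 + 2 = 10 π electrons → 4(2)+2, aromatic.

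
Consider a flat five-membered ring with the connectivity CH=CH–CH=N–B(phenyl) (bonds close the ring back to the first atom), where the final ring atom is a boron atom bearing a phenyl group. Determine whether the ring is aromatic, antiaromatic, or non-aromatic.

Antiaromatic

The p orbitals form a continuous loop: every atom in a ring double bond is sp² and brings one electron to the p orbital; each sp² =N– keeps its lone pair in-plane and puts one electron into the π system; the boron has an empty p orbital. The ring is fully conjugated.
Adding the contributions, 2 × 2 = 4 from the double-bond units + 0 from the B(phenyl) atom = 4.
A 4n π count (4, n = 1) in a planar conjugated ring means antiaromatic.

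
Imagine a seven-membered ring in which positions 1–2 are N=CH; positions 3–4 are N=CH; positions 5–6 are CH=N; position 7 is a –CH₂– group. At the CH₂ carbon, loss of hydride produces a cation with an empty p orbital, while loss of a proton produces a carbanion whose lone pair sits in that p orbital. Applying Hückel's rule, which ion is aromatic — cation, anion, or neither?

Once that carbon is sp², every ring atom has a p orbital and both ions are fully conjugated.
Cation: 3 × 2 + 0 = 6 π electrons → 4(1)+2, aromatic.
Anion: 3 × 2 + 2 = 8 π electrons → 4(2), antiaromatic.

The cation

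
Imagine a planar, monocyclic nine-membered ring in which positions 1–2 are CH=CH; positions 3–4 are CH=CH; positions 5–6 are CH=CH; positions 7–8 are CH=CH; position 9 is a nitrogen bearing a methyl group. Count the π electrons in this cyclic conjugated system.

Check conjugation: every atom in a ring double bond is sp² and brings one electron to the p orbital; the pyrrole-type nitrogen donates its lone pair from the p orbital — every position has a p orbital, so the cyclic π system is continuous.
Counting π electrons: 4 × 2 = 8 from the double-bond units + 2 from the N(methyl) atom = 10.

10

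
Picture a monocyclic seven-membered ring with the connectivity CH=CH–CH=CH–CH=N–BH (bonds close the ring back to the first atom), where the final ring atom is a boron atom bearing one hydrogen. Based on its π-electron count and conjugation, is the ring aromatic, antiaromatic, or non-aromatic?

Aromatic

Every ring atom contributes a p orbital perpendicular to the ring (the double-bond atoms are sp², each contributing one p electron; each sp² =N– keeps its lone pair in-plane and puts one electron into the π system; the boron has an empty p orbital), so the π system is cyclic and fully conjugated.
Counting π electrons: 3 × 2 = 6 from the double-bond units + 0 from the BH atom = 6.
That gives a 4n+2 count (6, n = 1).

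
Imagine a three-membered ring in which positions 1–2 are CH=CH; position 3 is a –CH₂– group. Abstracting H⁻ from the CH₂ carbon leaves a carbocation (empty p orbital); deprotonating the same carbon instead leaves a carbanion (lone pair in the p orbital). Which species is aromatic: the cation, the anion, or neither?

The cation

Once that carbon is sp², every ring atom has a p orbital and both ions are fully conjugated.
Cation: 1 × 2 + 0 = 2 π electrons → 4(0)+2, aromatic.
Anion: 1 × 2 + 2 = 4 π electrons → 4(1), antiaromatic.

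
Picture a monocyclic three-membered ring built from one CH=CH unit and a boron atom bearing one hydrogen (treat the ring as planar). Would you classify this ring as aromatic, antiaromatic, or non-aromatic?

All ring atoms are sp² and supply a p orbital to the ring (the double-bond atoms are sp², each contributing one p electron; the boron has an empty p orbital); the conjugation is uninterrupted.
Counting π electrons: 1 × 2 = 2 from the double-bond unit + 0 from the BH atom = 2.
With 2 π electrons (n = 0), the Hückel 4n+2 condition holds.

Aromatic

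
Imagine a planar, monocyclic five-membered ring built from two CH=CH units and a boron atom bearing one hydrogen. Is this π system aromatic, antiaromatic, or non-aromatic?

Antiaromatic

All ring atoms are sp² and supply a p orbital to the ring (the double-bond atoms are sp², each contributing one p electron; the boron has an empty p orbital); the conjugation is uninterrupted.
Adding the contributions, 2 × 2 = 4 from the double-bond units + 0 from the BH atom = 4.
With 4 = 4·1 π electrons, Hückel's rule classifies the planar ring as antiaromatic.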